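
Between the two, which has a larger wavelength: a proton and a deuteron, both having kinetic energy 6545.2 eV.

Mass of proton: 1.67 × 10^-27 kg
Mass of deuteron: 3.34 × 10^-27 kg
The proton has the longer wavelength.

Using λ = h/√(2mKE):

For proton: λ₁ = h/√(2m₁KE) = 3.54 × 10^-13 m
For deuteron: λ₂ = h/√(2m₂KE) = 2.50 × 10^-13 m

Since λ ∝ 1/√m at constant kinetic energy, the lighter particle has the longer wavelength.

The proton has the longer de Broglie wavelength.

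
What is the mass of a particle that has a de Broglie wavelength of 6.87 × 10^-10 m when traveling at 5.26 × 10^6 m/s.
1.83 × 10^-31 kg

From the de Broglie relation λ = h/(mv), we solve for m:

m = h/(λv)
m = (6.626 × 10^-34 J·s) / (6.87 × 10^-10 m × 5.26 × 10^6 m/s)
m = 1.83 × 10^-31 kg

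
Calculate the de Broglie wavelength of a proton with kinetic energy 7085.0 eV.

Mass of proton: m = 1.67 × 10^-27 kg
3.40 × 10^-13 m

Using λ = h/√(2mKE):

First convert KE to Joules: KE = 7085.0 eV = 1.135 × 10^-15 J

λ = h/√(2mKE)
λ = (6.626 × 10^-34 J·s) / √(2 × 1.67 × 10^-27 kg × 1.135 × 10^-15 J)
λ = 3.40 × 10^-13 m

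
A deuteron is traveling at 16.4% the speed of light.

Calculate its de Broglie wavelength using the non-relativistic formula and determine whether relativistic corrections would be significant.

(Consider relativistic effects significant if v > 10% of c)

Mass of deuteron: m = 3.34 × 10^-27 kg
Yes, relativistic corrections are needed.

Using the non-relativistic de Broglie formula λ = h/(mv):

v = 16.4% × c = 4.917 × 10^7 m/s

λ = h/(mv)
λ = (6.626 × 10^-34 J·s) / (3.34 × 10^-27 kg × 4.917 × 10^7 m/s)
λ = 4.03 × 10^-15 m

Since v = 16.4% of c > 10% of c, relativistic corrections ARE significant and the actual wavelength would differ from this non-relativistic estimate.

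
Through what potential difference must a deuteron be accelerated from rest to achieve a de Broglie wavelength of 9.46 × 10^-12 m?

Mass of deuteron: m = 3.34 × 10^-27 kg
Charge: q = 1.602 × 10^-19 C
4.58 V

From λ = h/√(2mqV), we solve for V:

λ² = h²/(2mqV)
V = h²/(2mqλ²)
V = (6.626 × 10^-34 J·s)² / (2 × 3.34 × 10^-27 kg × 1.602 × 10^-19 C × (9.46 × 10^-12 m)²)
V = 4.58 V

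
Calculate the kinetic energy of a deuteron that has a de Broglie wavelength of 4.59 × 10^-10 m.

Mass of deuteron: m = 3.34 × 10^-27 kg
3.12 × 10^-22 J (or 1.95 × 10^-3 eV)

From λ = h/√(2mKE), we solve for KE:

λ² = h²/(2mKE)
KE = h²/(2mλ²)
KE = (6.626 × 10^-34 J·s)² / (2 × 3.34 × 10^-27 kg × (4.59 × 10^-10 m)²)
KE = 3.12 × 10^-22 J
KE = 1.95 × 10^-3 eV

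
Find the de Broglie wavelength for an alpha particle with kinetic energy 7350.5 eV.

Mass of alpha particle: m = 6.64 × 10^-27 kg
1.68 × 10^-13 m

Using λ = h/√(2mKE):

First convert KE to Joules: KE = 7350.5 eV = 1.178 × 10^-15 J

λ = h/√(2mKE)
λ = (6.626 × 10^-34 J·s) / √(2 × 6.64 × 10^-27 kg × 1.178 × 10^-15 J)
λ = 1.68 × 10^-13 m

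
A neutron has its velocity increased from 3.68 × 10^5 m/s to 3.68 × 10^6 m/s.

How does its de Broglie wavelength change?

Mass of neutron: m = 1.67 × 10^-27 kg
The wavelength decreases by a factor of 10.

Using λ = h/(mv):

Initial wavelength: λ₁ = h/(mv₁) = 1.08 × 10^-12 m
Final wavelength: λ₂ = h/(mv₂) = 1.08 × 10^-13 m

Since λ ∝ 1/v, when velocity increases by a factor of 10, the wavelength decreases by a factor of 10.

λ₂/λ₁ = v₁/v₂ = 1/10

The wavelength decreases by a factor of 10.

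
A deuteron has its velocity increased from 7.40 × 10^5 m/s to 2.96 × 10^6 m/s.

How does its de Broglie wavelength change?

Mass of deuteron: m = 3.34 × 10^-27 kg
The wavelength decreases by a factor of 4.

Using λ = h/(mv):

Initial wavelength: λ₁ = h/(mv₁) = 2.68 × 10^-13 m
Final wavelength: λ₂ = h/(mv₂) = 6.70 × 10^-14 m

Since λ ∝ 1/v, when velocity increases by a factor of 4, the wavelength decreases by a factor of 4.

λ₂/λ₁ = v₁/v₂ = 1/4

The wavelength decreases by a factor of 4.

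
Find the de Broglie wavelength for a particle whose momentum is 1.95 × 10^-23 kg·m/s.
3.40 × 10^-11 m

Using the de Broglie relation λ = h/p:

λ = h/p
λ = (6.626 × 10^-34 J·s) / (1.95 × 10^-23 kg·m/s)
λ = 3.40 × 10^-11 m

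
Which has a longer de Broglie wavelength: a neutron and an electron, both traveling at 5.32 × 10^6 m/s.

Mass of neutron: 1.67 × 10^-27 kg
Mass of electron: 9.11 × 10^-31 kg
The electron has the longer wavelength.

Using λ = h/(mv), since both particles have the same velocity, the wavelength depends only on mass.

For neutron: λ₁ = h/(m₁v) = 7.46 × 10^-14 m
For electron: λ₂ = h/(m₂v) = 1.37 × 10^-10 m

Since λ ∝ 1/m at constant velocity, the lighter particle has the longer wavelength.

The electron has the longer de Broglie wavelength.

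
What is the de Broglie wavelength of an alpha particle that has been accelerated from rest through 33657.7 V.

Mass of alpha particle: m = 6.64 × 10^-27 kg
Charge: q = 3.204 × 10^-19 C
5.54 × 10^-14 m

When a particle is accelerated through voltage V, it gains kinetic energy KE = qV.

The de Broglie wavelength is then λ = h/√(2mqV):

λ = h/√(2mqV)
λ = (6.626 × 10^-34 J·s) / √(2 × 6.64 × 10^-27 kg × 3.204 × 10^-19 C × 33657.7 V)
λ = 5.54 × 10^-14 m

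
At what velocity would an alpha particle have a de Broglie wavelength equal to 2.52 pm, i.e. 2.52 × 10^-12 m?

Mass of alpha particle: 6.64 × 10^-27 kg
3.96 × 10^4 m/s

From λ = h/(mv), solve for v:

v = h/(mλ)
v = (6.626 × 10^-34 J·s) / (6.64 × 10^-27 kg × 2.52 × 10^-12 m)
v = 3.96 × 10^4 m/s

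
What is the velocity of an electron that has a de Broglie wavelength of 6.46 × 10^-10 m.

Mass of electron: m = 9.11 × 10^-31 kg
1.13 × 10^6 m/s

From the de Broglie relation λ = h/(mv), we solve for v:

v = h/(mλ)
v = (6.626 × 10^-34 J·s) / (9.11 × 10^-31 kg × 6.46 × 10^-10 m)
v = 1.13 × 10^6 m/s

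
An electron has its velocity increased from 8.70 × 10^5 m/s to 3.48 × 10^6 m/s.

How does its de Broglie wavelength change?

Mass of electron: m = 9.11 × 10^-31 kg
The wavelength decreases by a factor of 4.

Using λ = h/(mv):

Initial wavelength: λ₁ = h/(mv₁) = 8.36 × 10^-10 m
Final wavelength: λ₂ = h/(mv₂) = 2.09 × 10^-10 m

Since λ ∝ 1/v, when velocity increases by a factor of 4, the wavelength decreases by a factor of 4.

λ₂/λ₁ = v₁/v₂ = 1/4

The wavelength decreases by a factor of 4.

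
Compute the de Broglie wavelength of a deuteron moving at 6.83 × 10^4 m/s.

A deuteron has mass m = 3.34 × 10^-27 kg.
2.90 × 10^-12 m

Using the de Broglie relation λ = h/(mv):

λ = h/(mv)
λ = (6.626 × 10^-34 J·s) / (3.34 × 10^-27 kg × 6.83 × 10^4 m/s)
λ = 2.90 × 10^-12 m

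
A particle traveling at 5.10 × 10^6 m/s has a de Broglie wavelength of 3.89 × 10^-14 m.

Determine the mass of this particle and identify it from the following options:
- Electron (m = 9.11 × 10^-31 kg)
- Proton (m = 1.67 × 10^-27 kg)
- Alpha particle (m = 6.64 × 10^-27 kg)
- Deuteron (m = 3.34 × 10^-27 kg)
The particle is a deuteron.

From λ = h/(mv), solve for mass:

m = h/(λv)
m = (6.626 × 10^-34 J·s) / (3.89 × 10^-14 m × 5.10 × 10^6 m/s)
m = 3.34 × 10^-27 kg

Comparing with the listed masses, this is closest to a deuteron.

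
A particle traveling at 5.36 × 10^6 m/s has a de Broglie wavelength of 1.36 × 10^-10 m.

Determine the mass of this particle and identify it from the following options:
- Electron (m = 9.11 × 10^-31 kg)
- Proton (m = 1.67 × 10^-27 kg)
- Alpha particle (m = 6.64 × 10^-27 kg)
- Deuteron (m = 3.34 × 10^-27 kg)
The particle is an electron.

From λ = h/(mv), solve for mass:

m = h/(λv)
m = (6.626 × 10^-34 J·s) / (1.36 × 10^-10 m × 5.36 × 10^6 m/s)
m = 9.09 × 10^-31 kg

Comparing with the listed masses, this is closest to an electron.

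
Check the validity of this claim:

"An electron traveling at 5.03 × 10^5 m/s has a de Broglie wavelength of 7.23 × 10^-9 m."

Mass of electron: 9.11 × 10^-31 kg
False

The claim is incorrect.

Using λ = h/(mv):
λ = (6.626 × 10^-34 J·s) / (9.11 × 10^-31 kg × 5.03 × 10^5 m/s)
λ = 1.45 × 10^-9 m

The actual wavelength differs from the claimed 7.23 × 10^-9 m.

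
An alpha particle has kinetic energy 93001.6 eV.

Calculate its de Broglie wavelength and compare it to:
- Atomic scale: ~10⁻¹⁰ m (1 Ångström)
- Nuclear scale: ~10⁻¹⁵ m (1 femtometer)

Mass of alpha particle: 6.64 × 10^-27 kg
λ = 4.71 × 10^-14 m, which is between nuclear and atomic scales.

Using λ = h/√(2mKE):

KE = 93001.6 eV = 1.490 × 10^-14 J

λ = h/√(2mKE)
λ = (6.626 × 10^-34 J·s) / √(2 × 6.64 × 10^-27 kg × 1.490 × 10^-14 J)
λ = 4.71 × 10^-14 m

Comparison:
- Atomic scale (10⁻¹⁰ m): λ is 0.00047× this size
- Nuclear scale (10⁻¹⁵ m): λ is 47× this size

The wavelength is between nuclear and atomic scales.

This wavelength is appropriate for probing atomic structure but too large for nuclear physics experiments.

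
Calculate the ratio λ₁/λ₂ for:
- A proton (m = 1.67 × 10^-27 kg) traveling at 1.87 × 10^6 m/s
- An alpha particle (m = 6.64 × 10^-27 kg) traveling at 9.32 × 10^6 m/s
λ₁/λ₂ = 19.8

Using λ = h/(mv):

λ₁ = h/(m₁v₁) = 2.12 × 10^-13 m
λ₂ = h/(m₂v₂) = 1.07 × 10^-14 m

Ratio λ₁/λ₂ = (m₂v₂)/(m₁v₁)
         = (6.64 × 10^-27 kg × 9.32 × 10^6 m/s) / (1.67 × 10^-27 kg × 1.87 × 10^6 m/s)
         = 19.8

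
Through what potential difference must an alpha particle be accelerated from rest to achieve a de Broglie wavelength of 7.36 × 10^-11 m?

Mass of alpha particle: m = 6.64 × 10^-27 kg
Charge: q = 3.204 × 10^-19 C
1.90 × 10^-2 V

From λ = h/√(2mqV), we solve for V:

λ² = h²/(2mqV)
V = h²/(2mqλ²)
V = (6.626 × 10^-34 J·s)² / (2 × 6.64 × 10^-27 kg × 3.204 × 10^-19 C × (7.36 × 10^-11 m)²)
V = 1.90 × 10^-2 V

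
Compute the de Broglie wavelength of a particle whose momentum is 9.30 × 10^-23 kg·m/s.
7.12 × 10^-12 m

Using the de Broglie relation λ = h/p:

λ = h/p
λ = (6.626 × 10^-34 J·s) / (9.30 × 10^-23 kg·m/s)
λ = 7.12 × 10^-12 m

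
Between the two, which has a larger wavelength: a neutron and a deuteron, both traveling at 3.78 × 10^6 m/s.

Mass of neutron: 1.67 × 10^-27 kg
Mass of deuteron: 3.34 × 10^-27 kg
The neutron has the longer wavelength.

Using λ = h/(mv), since both particles have the same velocity, the wavelength depends only on mass.

For neutron: λ₁ = h/(m₁v) = 1.05 × 10^-13 m
For deuteron: λ₂ = h/(m₂v) = 5.25 × 10^-14 m

Since λ ∝ 1/m at constant velocity, the lighter particle has the longer wavelength.

The neutron has the longer de Broglie wavelength.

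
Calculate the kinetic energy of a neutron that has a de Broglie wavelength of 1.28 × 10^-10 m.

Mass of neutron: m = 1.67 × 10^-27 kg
8.02 × 10^-21 J (or 0.0501 eV)

From λ = h/√(2mKE), we solve for KE:

λ² = h²/(2mKE)
KE = h²/(2mλ²)
KE = (6.626 × 10^-34 J·s)² / (2 × 1.67 × 10^-27 kg × (1.28 × 10^-10 m)²)
KE = 8.02 × 10^-21 J
KE = 0.0501 eV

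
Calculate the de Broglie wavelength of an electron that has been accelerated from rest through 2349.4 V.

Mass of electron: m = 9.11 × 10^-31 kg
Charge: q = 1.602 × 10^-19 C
2.53 × 10^-11 m

When a particle is accelerated through voltage V, it gains kinetic energy KE = qV.

The de Broglie wavelength is then λ = h/√(2mqV):

λ = h/√(2mqV)
λ = (6.626 × 10^-34 J·s) / √(2 × 9.11 × 10^-31 kg × 1.602 × 10^-19 C × 2349.4 V)
λ = 2.53 × 10^-11 m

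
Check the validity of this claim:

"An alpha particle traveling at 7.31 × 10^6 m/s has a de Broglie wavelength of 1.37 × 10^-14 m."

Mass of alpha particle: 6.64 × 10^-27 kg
True

The claim is correct.

Using λ = h/(mv):
λ = (6.626 × 10^-34 J·s) / (6.64 × 10^-27 kg × 7.31 × 10^6 m/s)
λ = 1.37 × 10^-14 m

This matches the claimed value.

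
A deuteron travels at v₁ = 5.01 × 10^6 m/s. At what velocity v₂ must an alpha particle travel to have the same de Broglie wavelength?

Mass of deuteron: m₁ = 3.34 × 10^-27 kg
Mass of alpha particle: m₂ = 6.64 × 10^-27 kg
v₂ = 2.52 × 10^6 m/s

For equal de Broglie wavelengths: λ₁ = λ₂

h/(m₁v₁) = h/(m₂v₂)
m₁v₁ = m₂v₂
v₂ = v₁ · (m₁/m₂)

v₂ = 5.01 × 10^6 m/s × (3.34 × 10^-27 kg / 6.64 × 10^-27 kg)
v₂ = 2.52 × 10^6 m/s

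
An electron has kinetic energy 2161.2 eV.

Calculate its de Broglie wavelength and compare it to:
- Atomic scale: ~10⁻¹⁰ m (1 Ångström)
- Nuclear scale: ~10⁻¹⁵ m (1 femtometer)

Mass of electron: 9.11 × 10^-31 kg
λ = 2.64 × 10^-11 m, which is between nuclear and atomic scales.

Using λ = h/√(2mKE):

KE = 2161.2 eV = 3.463 × 10^-16 J

λ = h/√(2mKE)
λ = (6.626 × 10^-34 J·s) / √(2 × 9.11 × 10^-31 kg × 3.463 × 10^-16 J)
λ = 2.64 × 10^-11 m

Comparison:
- Atomic scale (10⁻¹⁰ m): λ is 0.26× this size
- Nuclear scale (10⁻¹⁵ m): λ is 2.6e+04× this size

The wavelength is between nuclear and atomic scales.

This wavelength is appropriate for probing atomic structure but too large for nuclear physics experiments.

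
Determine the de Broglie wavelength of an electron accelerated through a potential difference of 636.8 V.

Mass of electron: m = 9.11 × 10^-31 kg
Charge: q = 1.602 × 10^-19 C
4.86 × 10^-11 m

When a particle is accelerated through voltage V, it gains kinetic energy KE = qV.

The de Broglie wavelength is then λ = h/√(2mqV):

λ = h/√(2mqV)
λ = (6.626 × 10^-34 J·s) / √(2 × 9.11 × 10^-31 kg × 1.602 × 10^-19 C × 636.8 V)
λ = 4.86 × 10^-11 m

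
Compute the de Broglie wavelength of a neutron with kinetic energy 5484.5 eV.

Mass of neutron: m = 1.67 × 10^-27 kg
3.87 × 10^-13 m

Using λ = h/√(2mKE):

First convert KE to Joules: KE = 5484.5 eV = 8.787 × 10^-16 J

λ = h/√(2mKE)
λ = (6.626 × 10^-34 J·s) / √(2 × 1.67 × 10^-27 kg × 8.787 × 10^-16 J)
λ = 3.87 × 10^-13 m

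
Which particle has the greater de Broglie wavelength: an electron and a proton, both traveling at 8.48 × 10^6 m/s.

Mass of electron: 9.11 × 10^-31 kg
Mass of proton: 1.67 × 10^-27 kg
The electron has the longer wavelength.

Using λ = h/(mv), since both particles have the same velocity, the wavelength depends only on mass.

For electron: λ₁ = h/(m₁v) = 8.58 × 10^-11 m
For proton: λ₂ = h/(m₂v) = 4.68 × 10^-14 m

Since λ ∝ 1/m at constant velocity, the lighter particle has the longer wavelength.

The electron has the longer de Broglie wavelength.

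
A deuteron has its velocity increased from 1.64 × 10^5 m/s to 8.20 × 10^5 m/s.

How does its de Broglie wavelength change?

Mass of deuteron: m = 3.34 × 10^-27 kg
The wavelength decreases by a factor of 5.

Using λ = h/(mv):

Initial wavelength: λ₁ = h/(mv₁) = 1.21 × 10^-12 m
Final wavelength: λ₂ = h/(mv₂) = 2.42 × 10^-13 m

Since λ ∝ 1/v, when velocity increases by a factor of 5, the wavelength decreases by a factor of 5.

λ₂/λ₁ = v₁/v₂ = 1/5

The wavelength decreases by a factor of 5.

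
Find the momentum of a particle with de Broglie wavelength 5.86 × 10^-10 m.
1.13 × 10^-24 kg·m/s

From the de Broglie relation λ = h/p, we solve for p:

p = h/λ
p = (6.626 × 10^-34 J·s) / (5.86 × 10^-10 m)
p = 1.13 × 10^-24 kg·m/s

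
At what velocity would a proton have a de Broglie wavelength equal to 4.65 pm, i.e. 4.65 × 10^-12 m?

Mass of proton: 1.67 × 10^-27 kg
8.53 × 10^4 m/s

From λ = h/(mv), solve for v:

v = h/(mλ)
v = (6.626 × 10^-34 J·s) / (1.67 × 10^-27 kg × 4.65 × 10^-12 m)
v = 8.53 × 10^4 m/s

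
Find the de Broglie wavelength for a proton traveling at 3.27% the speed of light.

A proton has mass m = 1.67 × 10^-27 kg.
4.05 × 10^-14 m

Using the de Broglie relation λ = h/(mv):

v = 3.27% × c = 9.803 × 10^6 m/s

λ = h/(mv)
λ = (6.626 × 10^-34 J·s) / (1.67 × 10^-27 kg × 9.803 × 10^6 m/s)
λ = 4.05 × 10^-14 m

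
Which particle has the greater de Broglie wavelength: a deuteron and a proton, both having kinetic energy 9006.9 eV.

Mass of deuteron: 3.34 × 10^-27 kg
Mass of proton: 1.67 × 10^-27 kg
The proton has the longer wavelength.

Using λ = h/√(2mKE):

For deuteron: λ₁ = h/√(2m₁KE) = 2.13 × 10^-13 m
For proton: λ₂ = h/√(2m₂KE) = 3.02 × 10^-13 m

Since λ ∝ 1/√m at constant kinetic energy, the lighter particle has the longer wavelength.

The proton has the longer de Broglie wavelength.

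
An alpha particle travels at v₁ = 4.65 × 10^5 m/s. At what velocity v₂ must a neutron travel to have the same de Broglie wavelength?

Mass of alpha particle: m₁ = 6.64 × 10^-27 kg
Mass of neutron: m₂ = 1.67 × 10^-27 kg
v₂ = 1.85 × 10^6 m/s

For equal de Broglie wavelengths: λ₁ = λ₂

h/(m₁v₁) = h/(m₂v₂)
m₁v₁ = m₂v₂
v₂ = v₁ · (m₁/m₂)

v₂ = 4.65 × 10^5 m/s × (6.64 × 10^-27 kg / 1.67 × 10^-27 kg)
v₂ = 1.85 × 10^6 m/s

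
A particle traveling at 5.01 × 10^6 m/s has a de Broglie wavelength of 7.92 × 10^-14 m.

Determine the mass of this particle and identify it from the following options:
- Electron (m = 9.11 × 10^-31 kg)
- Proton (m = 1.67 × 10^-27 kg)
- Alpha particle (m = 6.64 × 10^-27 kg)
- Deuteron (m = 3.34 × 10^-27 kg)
The particle is a proton.

From λ = h/(mv), solve for mass:

m = h/(λv)
m = (6.626 × 10^-34 J·s) / (7.92 × 10^-14 m × 5.01 × 10^6 m/s)
m = 1.67 × 10^-27 kg

Comparing with the listed masses, this is closest to a proton.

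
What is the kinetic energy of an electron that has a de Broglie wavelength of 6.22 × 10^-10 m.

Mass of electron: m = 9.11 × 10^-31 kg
6.23 × 10^-19 J (or 3.89 eV)

From λ = h/√(2mKE), we solve for KE:

λ² = h²/(2mKE)
KE = h²/(2mλ²)
KE = (6.626 × 10^-34 J·s)² / (2 × 9.11 × 10^-31 kg × (6.22 × 10^-10 m)²)
KE = 6.23 × 10^-19 J
KE = 3.89 eV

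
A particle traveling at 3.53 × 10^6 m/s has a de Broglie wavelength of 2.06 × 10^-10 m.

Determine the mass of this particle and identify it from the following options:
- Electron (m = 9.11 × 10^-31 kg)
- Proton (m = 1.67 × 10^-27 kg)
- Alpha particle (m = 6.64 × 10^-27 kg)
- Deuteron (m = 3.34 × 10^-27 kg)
The particle is an electron.

From λ = h/(mv), solve for mass:

m = h/(λv)
m = (6.626 × 10^-34 J·s) / (2.06 × 10^-10 m × 3.53 × 10^6 m/s)
m = 9.11 × 10^-31 kg

Comparing with the listed masses, this is closest to an electron.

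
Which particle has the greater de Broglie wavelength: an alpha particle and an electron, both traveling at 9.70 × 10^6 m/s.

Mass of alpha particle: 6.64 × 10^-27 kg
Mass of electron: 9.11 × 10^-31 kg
The electron has the longer wavelength.

Using λ = h/(mv), since both particles have the same velocity, the wavelength depends only on mass.

For alpha particle: λ₁ = h/(m₁v) = 1.03 × 10^-14 m
For electron: λ₂ = h/(m₂v) = 7.50 × 10^-11 m

Since λ ∝ 1/m at constant velocity, the lighter particle has the longer wavelength.

The electron has the longer de Broglie wavelength.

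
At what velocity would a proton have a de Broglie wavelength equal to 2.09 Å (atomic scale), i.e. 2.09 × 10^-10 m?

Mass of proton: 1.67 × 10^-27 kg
1.90 × 10^3 m/s

From λ = h/(mv), solve for v:

v = h/(mλ)
v = (6.626 × 10^-34 J·s) / (1.67 × 10^-27 kg × 2.09 × 10^-10 m)
v = 1.90 × 10^3 m/s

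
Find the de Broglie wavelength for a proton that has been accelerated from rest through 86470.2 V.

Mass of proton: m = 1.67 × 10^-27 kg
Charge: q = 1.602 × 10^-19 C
9.74 × 10^-14 m

When a particle is accelerated through voltage V, it gains kinetic energy KE = qV.

The de Broglie wavelength is then λ = h/√(2mqV):

λ = h/√(2mqV)
λ = (6.626 × 10^-34 J·s) / √(2 × 1.67 × 10^-27 kg × 1.602 × 10^-19 C × 86470.2 V)
λ = 9.74 × 10^-14 m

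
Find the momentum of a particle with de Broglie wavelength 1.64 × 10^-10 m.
4.04 × 10^-24 kg·m/s

From the de Broglie relation λ = h/p, we solve for p:

p = h/λ
p = (6.626 × 10^-34 J·s) / (1.64 × 10^-10 m)
p = 4.04 × 10^-24 kg·m/s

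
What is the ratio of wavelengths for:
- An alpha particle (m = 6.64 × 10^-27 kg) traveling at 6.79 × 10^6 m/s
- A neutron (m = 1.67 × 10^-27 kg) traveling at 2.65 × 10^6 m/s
λ₁/λ₂ = 0.0982

Using λ = h/(mv):

λ₁ = h/(m₁v₁) = 1.47 × 10^-14 m
λ₂ = h/(m₂v₂) = 1.50 × 10^-13 m

Ratio λ₁/λ₂ = (m₂v₂)/(m₁v₁)
         = (1.67 × 10^-27 kg × 2.65 × 10^6 m/s) / (6.64 × 10^-27 kg × 6.79 × 10^6 m/s)
         = 0.0982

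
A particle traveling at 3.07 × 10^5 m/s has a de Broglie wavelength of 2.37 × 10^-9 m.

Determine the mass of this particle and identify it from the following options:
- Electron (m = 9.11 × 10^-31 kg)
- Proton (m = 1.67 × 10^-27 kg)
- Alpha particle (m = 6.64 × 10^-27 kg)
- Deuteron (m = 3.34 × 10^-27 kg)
The particle is an electron.

From λ = h/(mv), solve for mass:

m = h/(λv)
m = (6.626 × 10^-34 J·s) / (2.37 × 10^-9 m × 3.07 × 10^5 m/s)
m = 9.11 × 10^-31 kg

Comparing with the listed masses, this is closest to an electron.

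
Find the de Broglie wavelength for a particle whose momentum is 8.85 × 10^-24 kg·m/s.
7.49 × 10^-11 m

Using the de Broglie relation λ = h/p:

λ = h/p
λ = (6.626 × 10^-34 J·s) / (8.85 × 10^-24 kg·m/s)
λ = 7.49 × 10^-11 m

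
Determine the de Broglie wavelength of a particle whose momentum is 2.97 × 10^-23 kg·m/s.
2.23 × 10^-11 m

Using the de Broglie relation λ = h/p:

λ = h/p
λ = (6.626 × 10^-34 J·s) / (2.97 × 10^-23 kg·m/s)
λ = 2.23 × 10^-11 m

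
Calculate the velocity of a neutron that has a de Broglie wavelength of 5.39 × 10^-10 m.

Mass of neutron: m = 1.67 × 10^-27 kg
7.36 × 10^2 m/s

From the de Broglie relation λ = h/(mv), we solve for v:

v = h/(mλ)
v = (6.626 × 10^-34 J·s) / (1.67 × 10^-27 kg × 5.39 × 10^-10 m)
v = 7.36 × 10^2 m/s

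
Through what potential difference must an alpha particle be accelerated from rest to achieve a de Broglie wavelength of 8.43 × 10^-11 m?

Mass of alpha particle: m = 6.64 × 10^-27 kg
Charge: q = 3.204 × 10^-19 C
1.45 × 10^-2 V

From λ = h/√(2mqV), we solve for V:

λ² = h²/(2mqV)
V = h²/(2mqλ²)
V = (6.626 × 10^-34 J·s)² / (2 × 6.64 × 10^-27 kg × 3.204 × 10^-19 C × (8.43 × 10^-11 m)²)
V = 1.45 × 10^-2 V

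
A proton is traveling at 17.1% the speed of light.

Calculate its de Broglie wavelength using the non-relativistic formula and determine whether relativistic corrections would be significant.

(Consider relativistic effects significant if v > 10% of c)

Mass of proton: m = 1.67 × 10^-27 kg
Yes, relativistic corrections are needed.

Using the non-relativistic de Broglie formula λ = h/(mv):

v = 17.1% × c = 5.126 × 10^7 m/s

λ = h/(mv)
λ = (6.626 × 10^-34 J·s) / (1.67 × 10^-27 kg × 5.126 × 10^7 m/s)
λ = 7.74 × 10^-15 m

Since v = 17.1% of c > 10% of c, relativistic corrections ARE significant and the actual wavelength would differ from this non-relativistic estimate.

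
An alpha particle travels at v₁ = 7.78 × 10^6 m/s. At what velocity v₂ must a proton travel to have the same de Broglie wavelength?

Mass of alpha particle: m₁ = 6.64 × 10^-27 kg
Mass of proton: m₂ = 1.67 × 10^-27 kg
v₂ = 3.09 × 10^7 m/s

For equal de Broglie wavelengths: λ₁ = λ₂

h/(m₁v₁) = h/(m₂v₂)
m₁v₁ = m₂v₂
v₂ = v₁ · (m₁/m₂)

v₂ = 7.78 × 10^6 m/s × (6.64 × 10^-27 kg / 1.67 × 10^-27 kg)
v₂ = 3.09 × 10^7 m/s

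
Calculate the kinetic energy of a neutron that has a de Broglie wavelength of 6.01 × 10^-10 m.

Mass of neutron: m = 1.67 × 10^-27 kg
3.64 × 10^-22 J (or 2.27 × 10^-3 eV)

From λ = h/√(2mKE), we solve for KE:

λ² = h²/(2mKE)
KE = h²/(2mλ²)
KE = (6.626 × 10^-34 J·s)² / (2 × 1.67 × 10^-27 kg × (6.01 × 10^-10 m)²)
KE = 3.64 × 10^-22 J
KE = 2.27 × 10^-3 eV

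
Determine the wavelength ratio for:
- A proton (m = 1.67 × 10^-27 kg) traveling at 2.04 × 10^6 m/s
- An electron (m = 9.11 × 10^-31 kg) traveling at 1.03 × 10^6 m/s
λ₁/λ₂ = 2.75 × 10^-4

Using λ = h/(mv):

λ₁ = h/(m₁v₁) = 1.94 × 10^-13 m
λ₂ = h/(m₂v₂) = 7.06 × 10^-10 m

Ratio λ₁/λ₂ = (m₂v₂)/(m₁v₁)
         = (9.11 × 10^-31 kg × 1.03 × 10^6 m/s) / (1.67 × 10^-27 kg × 2.04 × 10^6 m/s)
         = 2.75 × 10^-4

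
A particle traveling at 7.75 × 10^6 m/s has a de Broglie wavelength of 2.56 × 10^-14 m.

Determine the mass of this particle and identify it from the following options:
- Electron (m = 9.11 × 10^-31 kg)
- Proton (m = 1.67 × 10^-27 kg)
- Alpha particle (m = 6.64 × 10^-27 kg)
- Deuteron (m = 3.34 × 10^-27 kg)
The particle is a deuteron.

From λ = h/(mv), solve for mass:

m = h/(λv)
m = (6.626 × 10^-34 J·s) / (2.56 × 10^-14 m × 7.75 × 10^6 m/s)
m = 3.34 × 10^-27 kg

Comparing with the listed masses, this is closest to a deuteron.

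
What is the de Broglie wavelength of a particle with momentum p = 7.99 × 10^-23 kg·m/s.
8.29 × 10^-12 m

Using the de Broglie relation λ = h/p:

λ = h/p
λ = (6.626 × 10^-34 J·s) / (7.99 × 10^-23 kg·m/s)
λ = 8.29 × 10^-12 m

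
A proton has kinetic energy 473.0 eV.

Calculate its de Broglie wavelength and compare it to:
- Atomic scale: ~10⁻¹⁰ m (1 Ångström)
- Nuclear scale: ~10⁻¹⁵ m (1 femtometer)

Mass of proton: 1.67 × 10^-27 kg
λ = 1.32 × 10^-12 m, which is between nuclear and atomic scales.

Using λ = h/√(2mKE):

KE = 473.0 eV = 7.578 × 10^-17 J

λ = h/√(2mKE)
λ = (6.626 × 10^-34 J·s) / √(2 × 1.67 × 10^-27 kg × 7.578 × 10^-17 J)
λ = 1.32 × 10^-12 m

Comparison:
- Atomic scale (10⁻¹⁰ m): λ is 0.013× this size
- Nuclear scale (10⁻¹⁵ m): λ is 1.3e+03× this size

The wavelength is between nuclear and atomic scales.

This wavelength is appropriate for probing atomic structure but too large for nuclear physics experiments.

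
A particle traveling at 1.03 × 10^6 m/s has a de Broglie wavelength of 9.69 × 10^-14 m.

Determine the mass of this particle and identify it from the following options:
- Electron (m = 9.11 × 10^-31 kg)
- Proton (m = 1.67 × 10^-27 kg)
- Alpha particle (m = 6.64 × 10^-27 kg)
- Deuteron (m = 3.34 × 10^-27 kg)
The particle is an alpha particle.

From λ = h/(mv), solve for mass:

m = h/(λv)
m = (6.626 × 10^-34 J·s) / (9.69 × 10^-14 m × 1.03 × 10^6 m/s)
m = 6.64 × 10^-27 kg

Comparing with the listed masses, this is closest to an alpha particle.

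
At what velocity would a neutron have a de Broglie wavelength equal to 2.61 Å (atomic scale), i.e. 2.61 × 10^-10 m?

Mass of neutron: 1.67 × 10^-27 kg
1.52 × 10^3 m/s

From λ = h/(mv), solve for v:

v = h/(mλ)
v = (6.626 × 10^-34 J·s) / (1.67 × 10^-27 kg × 2.61 × 10^-10 m)
v = 1.52 × 10^3 m/s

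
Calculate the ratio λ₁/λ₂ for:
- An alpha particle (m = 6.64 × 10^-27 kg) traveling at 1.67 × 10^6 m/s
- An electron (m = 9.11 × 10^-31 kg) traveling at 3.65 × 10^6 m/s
λ₁/λ₂ = 3.00 × 10^-4

Using λ = h/(mv):

λ₁ = h/(m₁v₁) = 5.98 × 10^-14 m
λ₂ = h/(m₂v₂) = 1.99 × 10^-10 m

Ratio λ₁/λ₂ = (m₂v₂)/(m₁v₁)
         = (9.11 × 10^-31 kg × 3.65 × 10^6 m/s) / (6.64 × 10^-27 kg × 1.67 × 10^6 m/s)
         = 3.00 × 10^-4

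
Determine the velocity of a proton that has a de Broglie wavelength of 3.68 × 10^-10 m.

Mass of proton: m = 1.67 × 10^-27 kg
1.08 × 10^3 m/s

From the de Broglie relation λ = h/(mv), we solve for v:

v = h/(mλ)
v = (6.626 × 10^-34 J·s) / (1.67 × 10^-27 kg × 3.68 × 10^-10 m)
v = 1.08 × 10^3 m/s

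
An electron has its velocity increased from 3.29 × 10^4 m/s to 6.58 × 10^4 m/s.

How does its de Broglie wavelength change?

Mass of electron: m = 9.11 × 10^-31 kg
The wavelength decreases by a factor of 2.

Using λ = h/(mv):

Initial wavelength: λ₁ = h/(mv₁) = 2.21 × 10^-8 m
Final wavelength: λ₂ = h/(mv₂) = 1.11 × 10^-8 m

Since λ ∝ 1/v, when velocity increases by a factor of 2, the wavelength decreases by a factor of 2.

λ₂/λ₁ = v₁/v₂ = 1/2

The wavelength decreases by a factor of 2.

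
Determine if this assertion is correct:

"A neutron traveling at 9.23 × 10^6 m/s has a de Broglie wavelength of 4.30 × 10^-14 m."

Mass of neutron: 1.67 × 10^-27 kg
True

The claim is correct.

Using λ = h/(mv):
λ = (6.626 × 10^-34 J·s) / (1.67 × 10^-27 kg × 9.23 × 10^6 m/s)
λ = 4.30 × 10^-14 m

This matches the claimed value.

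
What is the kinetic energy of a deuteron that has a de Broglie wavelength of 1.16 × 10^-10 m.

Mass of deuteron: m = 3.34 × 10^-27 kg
4.88 × 10^-21 J (or 0.0305 eV)

From λ = h/√(2mKE), we solve for KE:

λ² = h²/(2mKE)
KE = h²/(2mλ²)
KE = (6.626 × 10^-34 J·s)² / (2 × 3.34 × 10^-27 kg × (1.16 × 10^-10 m)²)
KE = 4.88 × 10^-21 J
KE = 0.0305 eV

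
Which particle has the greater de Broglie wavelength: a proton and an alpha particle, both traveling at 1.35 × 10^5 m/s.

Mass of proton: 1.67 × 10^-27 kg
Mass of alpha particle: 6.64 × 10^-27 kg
The proton has the longer wavelength.

Using λ = h/(mv), since both particles have the same velocity, the wavelength depends only on mass.

For proton: λ₁ = h/(m₁v) = 2.94 × 10^-12 m
For alpha particle: λ₂ = h/(m₂v) = 7.39 × 10^-13 m

Since λ ∝ 1/m at constant velocity, the lighter particle has the longer wavelength.

The proton has the longer de Broglie wavelength.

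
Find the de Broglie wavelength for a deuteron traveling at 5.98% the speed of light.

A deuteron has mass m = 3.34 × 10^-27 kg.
1.11 × 10^-14 m

Using the de Broglie relation λ = h/(mv):

v = 5.98% × c = 1.793 × 10^7 m/s

λ = h/(mv)
λ = (6.626 × 10^-34 J·s) / (3.34 × 10^-27 kg × 1.793 × 10^7 m/s)
λ = 1.11 × 10^-14 m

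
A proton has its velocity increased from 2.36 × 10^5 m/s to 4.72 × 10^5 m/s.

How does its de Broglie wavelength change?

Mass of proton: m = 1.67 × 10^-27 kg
The wavelength decreases by a factor of 2.

Using λ = h/(mv):

Initial wavelength: λ₁ = h/(mv₁) = 1.68 × 10^-12 m
Final wavelength: λ₂ = h/(mv₂) = 8.41 × 10^-13 m

Since λ ∝ 1/v, when velocity increases by a factor of 2, the wavelength decreases by a factor of 2.

λ₂/λ₁ = v₁/v₂ = 1/2

The wavelength decreases by a factor of 2.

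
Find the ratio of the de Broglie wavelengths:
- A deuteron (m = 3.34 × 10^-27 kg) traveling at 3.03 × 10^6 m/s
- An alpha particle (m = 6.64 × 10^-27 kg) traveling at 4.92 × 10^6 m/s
λ₁/λ₂ = 3.23

Using λ = h/(mv):

λ₁ = h/(m₁v₁) = 6.55 × 10^-14 m
λ₂ = h/(m₂v₂) = 2.03 × 10^-14 m

Ratio λ₁/λ₂ = (m₂v₂)/(m₁v₁)
         = (6.64 × 10^-27 kg × 4.92 × 10^6 m/s) / (3.34 × 10^-27 kg × 3.03 × 10^6 m/s)
         = 3.23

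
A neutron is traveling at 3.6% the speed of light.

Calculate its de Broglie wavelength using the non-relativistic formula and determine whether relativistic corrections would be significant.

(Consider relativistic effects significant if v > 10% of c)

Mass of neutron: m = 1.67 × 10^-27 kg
No, relativistic corrections are not needed.

Using the non-relativistic de Broglie formula λ = h/(mv):

v = 3.6% × c = 1.079 × 10^7 m/s

λ = h/(mv)
λ = (6.626 × 10^-34 J·s) / (1.67 × 10^-27 kg × 1.079 × 10^7 m/s)
λ = 3.68 × 10^-14 m

Since v = 3.6% of c < 10% of c, relativistic corrections are NOT significant and this non-relativistic result is a good approximation.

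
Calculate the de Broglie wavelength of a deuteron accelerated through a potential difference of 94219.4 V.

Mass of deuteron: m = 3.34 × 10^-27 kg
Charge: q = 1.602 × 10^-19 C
6.60 × 10^-14 m

When a particle is accelerated through voltage V, it gains kinetic energy KE = qV.

The de Broglie wavelength is then λ = h/√(2mqV):

λ = h/√(2mqV)
λ = (6.626 × 10^-34 J·s) / √(2 × 3.34 × 10^-27 kg × 1.602 × 10^-19 C × 94219.4 V)
λ = 6.60 × 10^-14 m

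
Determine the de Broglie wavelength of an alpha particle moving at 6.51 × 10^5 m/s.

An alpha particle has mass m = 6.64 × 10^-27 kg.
1.53 × 10^-13 m

Using the de Broglie relation λ = h/(mv):

λ = h/(mv)
λ = (6.626 × 10^-34 J·s) / (6.64 × 10^-27 kg × 6.51 × 10^5 m/s)
λ = 1.53 × 10^-13 m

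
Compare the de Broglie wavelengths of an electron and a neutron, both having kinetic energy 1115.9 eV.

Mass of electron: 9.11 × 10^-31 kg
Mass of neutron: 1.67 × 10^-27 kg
The electron has the longer wavelength.

Using λ = h/√(2mKE):

For electron: λ₁ = h/√(2m₁KE) = 3.67 × 10^-11 m
For neutron: λ₂ = h/√(2m₂KE) = 8.57 × 10^-13 m

Since λ ∝ 1/√m at constant kinetic energy, the lighter particle has the longer wavelength.

The electron has the longer de Broglie wavelength.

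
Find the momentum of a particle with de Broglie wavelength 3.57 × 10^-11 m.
1.86 × 10^-23 kg·m/s

From the de Broglie relation λ = h/p, we solve for p:

p = h/λ
p = (6.626 × 10^-34 J·s) / (3.57 × 10^-11 m)
p = 1.86 × 10^-23 kg·m/s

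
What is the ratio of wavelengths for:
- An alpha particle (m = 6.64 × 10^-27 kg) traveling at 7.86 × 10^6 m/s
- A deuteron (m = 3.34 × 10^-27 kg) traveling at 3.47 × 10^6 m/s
λ₁/λ₂ = 0.222

Using λ = h/(mv):

λ₁ = h/(m₁v₁) = 1.27 × 10^-14 m
λ₂ = h/(m₂v₂) = 5.72 × 10^-14 m

Ratio λ₁/λ₂ = (m₂v₂)/(m₁v₁)
         = (3.34 × 10^-27 kg × 3.47 × 10^6 m/s) / (6.64 × 10^-27 kg × 7.86 × 10^6 m/s)
         = 0.222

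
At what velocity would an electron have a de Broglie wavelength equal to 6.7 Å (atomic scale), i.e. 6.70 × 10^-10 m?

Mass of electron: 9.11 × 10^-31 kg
1.09 × 10^6 m/s

From λ = h/(mv), solve for v:

v = h/(mλ)
v = (6.626 × 10^-34 J·s) / (9.11 × 10^-31 kg × 6.70 × 10^-10 m)
v = 1.09 × 10^6 m/s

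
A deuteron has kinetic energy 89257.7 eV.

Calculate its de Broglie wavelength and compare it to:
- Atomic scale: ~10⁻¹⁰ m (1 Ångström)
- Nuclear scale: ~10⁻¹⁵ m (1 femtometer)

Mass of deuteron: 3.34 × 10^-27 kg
λ = 6.78 × 10^-14 m, which is between nuclear and atomic scales.

Using λ = h/√(2mKE):

KE = 89257.7 eV = 1.430 × 10^-14 J

λ = h/√(2mKE)
λ = (6.626 × 10^-34 J·s) / √(2 × 3.34 × 10^-27 kg × 1.430 × 10^-14 J)
λ = 6.78 × 10^-14 m

Comparison:
- Atomic scale (10⁻¹⁰ m): λ is 0.00068× this size
- Nuclear scale (10⁻¹⁵ m): λ is 68× this size

The wavelength is between nuclear and atomic scales.

This wavelength is appropriate for probing atomic structure but too large for nuclear physics experiments.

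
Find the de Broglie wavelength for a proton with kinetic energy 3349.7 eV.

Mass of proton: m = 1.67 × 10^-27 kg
4.95 × 10^-13 m

Using λ = h/√(2mKE):

First convert KE to Joules: KE = 3349.7 eV = 5.367 × 10^-16 J

λ = h/√(2mKE)
λ = (6.626 × 10^-34 J·s) / √(2 × 1.67 × 10^-27 kg × 5.367 × 10^-16 J)
λ = 4.95 × 10^-13 m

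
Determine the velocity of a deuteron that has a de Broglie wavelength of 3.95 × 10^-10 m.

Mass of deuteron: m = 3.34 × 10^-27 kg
5.02 × 10^2 m/s

From the de Broglie relation λ = h/(mv), we solve for v:

v = h/(mλ)
v = (6.626 × 10^-34 J·s) / (3.34 × 10^-27 kg × 3.95 × 10^-10 m)
v = 5.02 × 10^2 m/s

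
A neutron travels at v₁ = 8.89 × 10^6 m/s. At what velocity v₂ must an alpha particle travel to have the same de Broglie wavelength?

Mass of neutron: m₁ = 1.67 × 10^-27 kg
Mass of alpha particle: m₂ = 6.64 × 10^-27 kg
v₂ = 2.24 × 10^6 m/s

For equal de Broglie wavelengths: λ₁ = λ₂

h/(m₁v₁) = h/(m₂v₂)
m₁v₁ = m₂v₂
v₂ = v₁ · (m₁/m₂)

v₂ = 8.89 × 10^6 m/s × (1.67 × 10^-27 kg / 6.64 × 10^-27 kg)
v₂ = 2.24 × 10^6 m/s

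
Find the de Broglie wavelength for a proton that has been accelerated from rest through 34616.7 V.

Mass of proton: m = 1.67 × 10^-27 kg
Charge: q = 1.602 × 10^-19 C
1.54 × 10^-13 m

When a particle is accelerated through voltage V, it gains kinetic energy KE = qV.

The de Broglie wavelength is then λ = h/√(2mqV):

λ = h/√(2mqV)
λ = (6.626 × 10^-34 J·s) / √(2 × 1.67 × 10^-27 kg × 1.602 × 10^-19 C × 34616.7 V)
λ = 1.54 × 10^-13 m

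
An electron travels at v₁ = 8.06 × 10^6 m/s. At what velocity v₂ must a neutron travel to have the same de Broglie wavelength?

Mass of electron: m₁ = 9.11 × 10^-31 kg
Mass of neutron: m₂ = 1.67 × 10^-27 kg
v₂ = 4.40 × 10^3 m/s

For equal de Broglie wavelengths: λ₁ = λ₂

h/(m₁v₁) = h/(m₂v₂)
m₁v₁ = m₂v₂
v₂ = v₁ · (m₁/m₂)

v₂ = 8.06 × 10^6 m/s × (9.11 × 10^-31 kg / 1.67 × 10^-27 kg)
v₂ = 4.40 × 10^3 m/s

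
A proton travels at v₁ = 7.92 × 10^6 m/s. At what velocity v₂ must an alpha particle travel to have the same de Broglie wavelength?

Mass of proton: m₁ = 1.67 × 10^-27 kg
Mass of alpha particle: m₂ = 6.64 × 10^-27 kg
v₂ = 1.99 × 10^6 m/s

For equal de Broglie wavelengths: λ₁ = λ₂

h/(m₁v₁) = h/(m₂v₂)
m₁v₁ = m₂v₂
v₂ = v₁ · (m₁/m₂)

v₂ = 7.92 × 10^6 m/s × (1.67 × 10^-27 kg / 6.64 × 10^-27 kg)
v₂ = 1.99 × 10^6 m/s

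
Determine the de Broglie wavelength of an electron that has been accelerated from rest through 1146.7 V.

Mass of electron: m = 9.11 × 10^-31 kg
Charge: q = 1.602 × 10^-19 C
3.62 × 10^-11 m

When a particle is accelerated through voltage V, it gains kinetic energy KE = qV.

The de Broglie wavelength is then λ = h/√(2mqV):

λ = h/√(2mqV)
λ = (6.626 × 10^-34 J·s) / √(2 × 9.11 × 10^-31 kg × 1.602 × 10^-19 C × 1146.7 V)
λ = 3.62 × 10^-11 m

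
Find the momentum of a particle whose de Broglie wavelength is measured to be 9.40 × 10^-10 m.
7.05 × 10^-25 kg·m/s

From the de Broglie relation λ = h/p, we solve for p:

p = h/λ
p = (6.626 × 10^-34 J·s) / (9.40 × 10^-10 m)
p = 7.05 × 10^-25 kg·m/s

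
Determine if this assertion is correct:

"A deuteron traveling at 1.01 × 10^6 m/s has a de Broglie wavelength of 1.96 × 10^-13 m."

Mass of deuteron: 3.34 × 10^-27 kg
True

The claim is correct.

Using λ = h/(mv):
λ = (6.626 × 10^-34 J·s) / (3.34 × 10^-27 kg × 1.01 × 10^6 m/s)
λ = 1.96 × 10^-13 m

This matches the claimed value.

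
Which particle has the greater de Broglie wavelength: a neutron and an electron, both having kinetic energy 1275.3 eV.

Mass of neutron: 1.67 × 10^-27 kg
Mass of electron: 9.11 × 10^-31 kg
The electron has the longer wavelength.

Using λ = h/√(2mKE):

For neutron: λ₁ = h/√(2m₁KE) = 8.02 × 10^-13 m
For electron: λ₂ = h/√(2m₂KE) = 3.43 × 10^-11 m

Since λ ∝ 1/√m at constant kinetic energy, the lighter particle has the longer wavelength.

The electron has the longer de Broglie wavelength.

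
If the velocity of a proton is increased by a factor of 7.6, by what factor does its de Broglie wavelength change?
The wavelength decreases by a factor of 7.6.

From λ = h/(mv), the wavelength is inversely proportional to velocity:

λ ∝ 1/v

If v → 7.6v, then λ → λ/7.6

When velocity is increased by a factor of 7.6, the wavelength decreases by a factor of 7.6.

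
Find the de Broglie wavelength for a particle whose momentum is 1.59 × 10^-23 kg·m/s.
4.17 × 10^-11 m

Using the de Broglie relation λ = h/p:

λ = h/p
λ = (6.626 × 10^-34 J·s) / (1.59 × 10^-23 kg·m/s)
λ = 4.17 × 10^-11 m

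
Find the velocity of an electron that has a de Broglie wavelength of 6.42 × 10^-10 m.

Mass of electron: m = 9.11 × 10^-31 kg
1.13 × 10^6 m/s

From the de Broglie relation λ = h/(mv), we solve for v:

v = h/(mλ)
v = (6.626 × 10^-34 J·s) / (9.11 × 10^-31 kg × 6.42 × 10^-10 m)
v = 1.13 × 10^6 m/s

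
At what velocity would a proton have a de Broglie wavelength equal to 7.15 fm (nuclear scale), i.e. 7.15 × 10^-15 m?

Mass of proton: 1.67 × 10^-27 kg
5.55 × 10^7 m/s

From λ = h/(mv), solve for v:

v = h/(mλ)
v = (6.626 × 10^-34 J·s) / (1.67 × 10^-27 kg × 7.15 × 10^-15 m)
v = 5.55 × 10^7 m/s

Note: This velocity is 18.5% of the speed of light, so relativistic corrections would be needed for a more accurate calculation.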